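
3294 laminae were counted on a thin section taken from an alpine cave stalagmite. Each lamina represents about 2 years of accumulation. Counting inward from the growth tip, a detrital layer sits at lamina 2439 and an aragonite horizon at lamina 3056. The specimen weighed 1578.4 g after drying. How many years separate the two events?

Separation: 3056 − 2439 = 617 laminae.
At 2 years per lamina, 617 × 2 = 1234 years.

1234 years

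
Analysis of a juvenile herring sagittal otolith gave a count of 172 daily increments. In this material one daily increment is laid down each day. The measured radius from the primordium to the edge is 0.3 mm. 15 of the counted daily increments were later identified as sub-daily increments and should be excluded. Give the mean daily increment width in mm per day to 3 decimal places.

After corrections the count is 172 − 15 = 157 daily increments.
0.3 mm over 157 days gives 0.3 / 157 ≈ 0.002 mm per day.

0.002 mm per day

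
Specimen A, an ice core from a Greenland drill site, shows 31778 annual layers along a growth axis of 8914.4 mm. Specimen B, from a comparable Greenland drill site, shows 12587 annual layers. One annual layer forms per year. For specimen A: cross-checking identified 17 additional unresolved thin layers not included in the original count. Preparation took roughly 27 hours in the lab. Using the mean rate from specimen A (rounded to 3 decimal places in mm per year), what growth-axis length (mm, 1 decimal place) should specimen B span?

3524.4 mm

Specimen A: after corrections the count is 31778 + 17 = 31795 annual layers.
A: Mean rate = 8914.4 mm / 31795 years ≈ 0.280 mm per year.
Length of B = 0.280 × 12587 = 3524.4 mm.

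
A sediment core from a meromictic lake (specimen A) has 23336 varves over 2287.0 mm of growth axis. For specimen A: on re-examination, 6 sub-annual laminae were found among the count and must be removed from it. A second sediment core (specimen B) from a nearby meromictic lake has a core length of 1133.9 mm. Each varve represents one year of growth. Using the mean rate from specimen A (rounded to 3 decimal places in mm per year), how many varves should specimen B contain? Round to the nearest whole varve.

Specimen A: true varve count = 23336 − 6 = 23330.
A: 2287.0 mm over 23330 years gives 2287.0 / 23330 ≈ 0.098 mm per year.
For B, 1133.9 / 0.098 = 11570.41 years ≈ 11570 varves.

11570 varves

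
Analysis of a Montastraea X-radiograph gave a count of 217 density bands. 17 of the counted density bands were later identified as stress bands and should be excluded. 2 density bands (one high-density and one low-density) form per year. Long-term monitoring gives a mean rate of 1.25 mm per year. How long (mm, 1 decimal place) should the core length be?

After corrections the count is 217 − 17 = 200 density bands.
Dividing by 2 density bands per year: 200 / 2 = 100 years.
100 years at 1.25 mm/year gives 1.25 × 100 = 125.0 mm.

125.0 mm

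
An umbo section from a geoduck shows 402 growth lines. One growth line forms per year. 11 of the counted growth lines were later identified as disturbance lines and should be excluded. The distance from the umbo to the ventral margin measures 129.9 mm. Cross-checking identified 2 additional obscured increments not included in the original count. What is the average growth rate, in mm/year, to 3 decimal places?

0.331 mm/year

True growth line count = 402 − 11 + 2 = 393.
Extension rate ≈ 129.9 / 393 = 0.331 mm/year.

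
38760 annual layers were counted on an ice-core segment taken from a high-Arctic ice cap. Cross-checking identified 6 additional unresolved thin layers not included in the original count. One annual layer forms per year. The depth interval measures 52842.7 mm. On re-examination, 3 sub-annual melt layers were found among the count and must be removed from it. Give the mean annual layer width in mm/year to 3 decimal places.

1.363 mm/year

After corrections the count is 38760 − 3 + 6 = 38763 annual layers.
52842.7 mm over 38763 years gives 52842.7 / 38763 ≈ 1.363 mm/year.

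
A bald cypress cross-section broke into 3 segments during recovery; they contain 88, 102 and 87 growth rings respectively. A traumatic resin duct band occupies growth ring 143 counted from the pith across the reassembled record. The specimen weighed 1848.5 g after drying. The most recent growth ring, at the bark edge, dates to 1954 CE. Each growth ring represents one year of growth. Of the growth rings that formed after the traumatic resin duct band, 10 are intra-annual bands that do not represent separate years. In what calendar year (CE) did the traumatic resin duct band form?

1830 CE

Total growth rings = 88 + 102 + 87 = 277.
277 − 143 = 134 growth rings lie beyond the traumatic resin duct band toward the bark edge.
Removing the 10 false growth rings leaves 134 − 10 = 124 true growth rings beyond the traumatic resin duct band.
1954 − 124 = 1830 CE.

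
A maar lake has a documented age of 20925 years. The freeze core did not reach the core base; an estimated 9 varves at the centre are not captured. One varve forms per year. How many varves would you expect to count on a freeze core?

20916 varves

At one varve per year, 20925 years correspond to 20925 varves.
20925 − 9 missed = 20916 varves expected in the prepared section.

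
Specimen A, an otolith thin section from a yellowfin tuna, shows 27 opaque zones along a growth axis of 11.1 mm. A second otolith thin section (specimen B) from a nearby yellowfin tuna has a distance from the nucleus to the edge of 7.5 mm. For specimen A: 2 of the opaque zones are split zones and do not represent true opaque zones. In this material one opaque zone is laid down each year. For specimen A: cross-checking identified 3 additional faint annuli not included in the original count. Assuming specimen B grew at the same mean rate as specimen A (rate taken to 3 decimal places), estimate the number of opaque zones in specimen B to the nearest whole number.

19 opaque zones

Specimen A: adjusted count: 27 − 2 + 3 = 28 opaque zones.
A: Extension rate ≈ 11.1 / 28 = 0.396 mm/yr.
B spans 7.5 / 0.396 = 18.94 years ≈ 19 opaque zones.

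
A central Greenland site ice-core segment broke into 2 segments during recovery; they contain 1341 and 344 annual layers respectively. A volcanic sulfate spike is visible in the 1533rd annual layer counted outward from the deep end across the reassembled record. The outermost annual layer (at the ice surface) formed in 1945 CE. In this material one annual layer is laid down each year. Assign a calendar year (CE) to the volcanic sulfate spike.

1793 CE

Total annual layers = 1341 + 344 = 1685.
1685 − 1533 = 152 annual layers lie beyond the volcanic sulfate spike toward the ice surface.
The annual layer at the ice surface is 1945 CE, so the volcanic sulfate spike dates to 1945 − 152 = 1793 CE.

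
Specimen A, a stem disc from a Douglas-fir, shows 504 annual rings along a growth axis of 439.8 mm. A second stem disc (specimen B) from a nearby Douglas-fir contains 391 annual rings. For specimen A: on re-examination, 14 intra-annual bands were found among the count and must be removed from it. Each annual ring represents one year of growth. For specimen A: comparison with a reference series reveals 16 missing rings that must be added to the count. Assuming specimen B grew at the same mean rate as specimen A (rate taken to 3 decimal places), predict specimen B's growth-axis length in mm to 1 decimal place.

339.8 mm

Specimen A: true annual ring count = 504 − 14 + 16 = 506.
A: Extension rate ≈ 439.8 / 506 = 0.869 mm/year.
Length of B = 0.869 × 391 = 339.8 mm.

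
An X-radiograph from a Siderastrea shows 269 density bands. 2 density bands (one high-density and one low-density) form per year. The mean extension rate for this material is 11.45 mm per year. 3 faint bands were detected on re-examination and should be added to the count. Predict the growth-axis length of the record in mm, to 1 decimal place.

1557.2 mm

Correcting the raw count gives 269 + 3 = 272 true density bands.
With 2 density bands per year, 272 / 2 = 136 years.
Length ≈ 11.45 × 136 = 1557.2 mm.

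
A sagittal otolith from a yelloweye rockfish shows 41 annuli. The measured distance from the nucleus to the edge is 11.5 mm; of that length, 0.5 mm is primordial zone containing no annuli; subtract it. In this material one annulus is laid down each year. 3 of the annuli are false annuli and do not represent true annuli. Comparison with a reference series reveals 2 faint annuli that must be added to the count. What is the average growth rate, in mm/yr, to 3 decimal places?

0.275 mm/yr

Correcting the raw count gives 41 − 3 + 2 = 40 true annuli.
Removing the 0.5 mm offcut leaves 11.5 − 0.5 = 11.0 mm.
11.0 mm over 40 years gives 11.0 / 40 ≈ 0.275 mm/yr.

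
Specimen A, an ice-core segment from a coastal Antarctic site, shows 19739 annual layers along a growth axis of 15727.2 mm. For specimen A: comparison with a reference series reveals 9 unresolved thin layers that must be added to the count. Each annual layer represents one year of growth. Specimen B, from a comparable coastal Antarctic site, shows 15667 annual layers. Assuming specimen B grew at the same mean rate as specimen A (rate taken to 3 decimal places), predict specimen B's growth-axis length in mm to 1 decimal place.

Specimen A: after corrections the count is 19739 + 9 = 19748 annual layers.
A: 15727.2 mm over 19748 years gives 15727.2 / 19748 ≈ 0.796 mm per year.
B's length ≈ 0.796 × 15667 = 12470.9 mm.

12470.9 mm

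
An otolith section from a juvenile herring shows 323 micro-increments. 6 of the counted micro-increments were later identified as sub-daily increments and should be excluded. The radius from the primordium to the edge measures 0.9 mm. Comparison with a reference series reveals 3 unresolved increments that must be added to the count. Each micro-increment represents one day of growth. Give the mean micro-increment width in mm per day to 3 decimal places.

0.003 mm per day

Correcting the raw count gives 323 − 6 + 3 = 320 true micro-increments.
Mean rate = 0.9 mm / 320 days ≈ 0.003 mm per day.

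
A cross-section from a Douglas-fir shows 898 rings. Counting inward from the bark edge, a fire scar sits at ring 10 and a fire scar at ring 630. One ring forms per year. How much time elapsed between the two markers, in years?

620 years

Separation: 630 − 10 = 620 rings.
One ring per year makes the interval 620 years.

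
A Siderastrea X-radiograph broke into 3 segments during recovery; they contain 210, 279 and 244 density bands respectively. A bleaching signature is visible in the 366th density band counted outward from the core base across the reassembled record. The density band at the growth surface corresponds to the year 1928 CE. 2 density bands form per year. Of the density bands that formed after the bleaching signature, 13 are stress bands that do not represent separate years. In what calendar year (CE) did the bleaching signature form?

1751 CE

Total density bands = 210 + 279 + 244 = 733.
Between density band 366 and the growth surface there are 733 − 366 = 367 density bands.
367 − 13 false = 354 true density bands after the bleaching signature.
354 density bands at 2 per year is 354 / 2 = 177 years.
The density band at the growth surface is 1928 CE, so the bleaching signature dates to 1928 − 177 = 1751 CE.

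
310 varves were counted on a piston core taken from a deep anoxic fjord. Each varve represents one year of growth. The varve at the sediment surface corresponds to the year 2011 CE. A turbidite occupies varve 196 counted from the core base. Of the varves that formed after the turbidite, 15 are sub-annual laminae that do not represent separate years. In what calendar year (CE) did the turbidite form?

The turbidite sits at varve 196 from the core base, so 310 − 196 = 114 varves formed after it.
Removing the 15 false varves leaves 114 − 15 = 99 true varves beyond the turbidite.
2011 − 99 = 1912 CE.

1912 CE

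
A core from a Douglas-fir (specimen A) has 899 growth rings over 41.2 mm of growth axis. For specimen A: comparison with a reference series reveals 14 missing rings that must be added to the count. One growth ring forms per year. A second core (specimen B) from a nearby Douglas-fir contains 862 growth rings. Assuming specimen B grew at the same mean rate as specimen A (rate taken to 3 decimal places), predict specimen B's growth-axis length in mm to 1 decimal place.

Specimen A: correcting the raw count gives 899 + 14 = 913 true growth rings.
A: Extension rate ≈ 41.2 / 913 = 0.045 mm/yr.
For B, 0.045 mm/year × 862 years = 38.8 mm.

38.8 mm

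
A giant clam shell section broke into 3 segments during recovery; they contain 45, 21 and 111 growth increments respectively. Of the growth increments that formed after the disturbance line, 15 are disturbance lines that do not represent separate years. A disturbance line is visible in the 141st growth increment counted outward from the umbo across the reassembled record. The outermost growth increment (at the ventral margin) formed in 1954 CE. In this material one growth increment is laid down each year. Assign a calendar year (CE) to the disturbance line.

Total growth increments = 45 + 21 + 111 = 177.
The disturbance line sits at growth increment 141 from the umbo, so 177 − 141 = 36 growth increments formed after it.
36 − 15 false = 21 true growth increments after the disturbance line.
The growth increment at the ventral margin is 1954 CE, so the disturbance line dates to 1954 − 21 = 1933 CE.

1933 CE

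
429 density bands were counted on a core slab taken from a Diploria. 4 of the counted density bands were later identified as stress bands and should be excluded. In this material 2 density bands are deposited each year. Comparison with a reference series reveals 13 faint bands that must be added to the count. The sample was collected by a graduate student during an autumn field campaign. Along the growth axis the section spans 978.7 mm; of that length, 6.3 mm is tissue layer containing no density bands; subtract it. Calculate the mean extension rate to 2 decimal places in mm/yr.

True density band count = 429 − 4 + 13 = 438.
438 density bands at 2 per year is 438 / 2 = 219 years.
The growth record spans 978.7 − 6.3 = 972.4 mm.
Extension rate ≈ 972.4 / 219 = 4.44 mm/yr.

4.44 mm/yr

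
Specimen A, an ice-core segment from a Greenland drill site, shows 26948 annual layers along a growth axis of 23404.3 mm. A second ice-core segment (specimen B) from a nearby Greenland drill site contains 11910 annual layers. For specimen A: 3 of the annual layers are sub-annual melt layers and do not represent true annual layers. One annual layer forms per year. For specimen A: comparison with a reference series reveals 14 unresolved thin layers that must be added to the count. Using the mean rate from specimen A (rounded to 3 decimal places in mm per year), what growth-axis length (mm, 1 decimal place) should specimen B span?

10337.9 mm

Specimen A: adjusted count: 26948 − 3 + 14 = 26959 annual layers.
A: Extension rate ≈ 23404.3 / 26959 = 0.868 mm/year.
Length of B = 0.868 × 11910 = 10337.9 mm.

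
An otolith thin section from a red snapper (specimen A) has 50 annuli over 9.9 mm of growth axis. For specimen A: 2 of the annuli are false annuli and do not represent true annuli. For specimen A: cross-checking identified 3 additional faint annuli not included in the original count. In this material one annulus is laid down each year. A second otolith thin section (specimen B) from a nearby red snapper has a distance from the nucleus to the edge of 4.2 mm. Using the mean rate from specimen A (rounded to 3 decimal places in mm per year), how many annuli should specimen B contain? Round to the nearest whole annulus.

Specimen A: true annulus count = 50 − 2 + 3 = 51.
A: Mean rate = 9.9 mm / 51 years ≈ 0.194 mm per year.
For B, 4.2 / 0.194 = 21.65 years ≈ 22 annuli.

22 annuli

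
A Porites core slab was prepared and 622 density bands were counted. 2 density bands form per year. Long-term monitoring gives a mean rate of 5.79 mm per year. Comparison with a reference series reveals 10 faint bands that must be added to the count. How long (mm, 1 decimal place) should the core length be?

After corrections the count is 622 + 10 = 632 density bands.
632 density bands at 2 per year is 632 / 2 = 316 years.
Predicted length = 5.79 mm/year × 316 years = 1829.6 mm.

1829.6 mm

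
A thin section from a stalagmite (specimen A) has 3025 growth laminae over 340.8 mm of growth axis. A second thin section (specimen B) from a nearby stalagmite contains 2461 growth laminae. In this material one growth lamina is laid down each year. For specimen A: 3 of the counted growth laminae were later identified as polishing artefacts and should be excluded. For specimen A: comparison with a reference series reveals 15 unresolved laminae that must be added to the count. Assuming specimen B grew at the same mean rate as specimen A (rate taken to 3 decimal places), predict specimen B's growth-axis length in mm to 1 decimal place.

275.6 mm

Specimen A: after corrections the count is 3025 − 3 + 15 = 3037 growth laminae.
A: 340.8 mm over 3037 years gives 340.8 / 3037 ≈ 0.112 mm/year.
For B, 0.112 mm/year × 2461 years = 275.6 mm.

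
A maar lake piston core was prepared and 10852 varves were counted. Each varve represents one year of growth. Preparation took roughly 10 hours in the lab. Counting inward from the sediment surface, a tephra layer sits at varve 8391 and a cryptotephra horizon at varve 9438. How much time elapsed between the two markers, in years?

9438 − 8391 = 1047 varves lie between the two events.
One varve per year makes the interval 1047 years.

1047 years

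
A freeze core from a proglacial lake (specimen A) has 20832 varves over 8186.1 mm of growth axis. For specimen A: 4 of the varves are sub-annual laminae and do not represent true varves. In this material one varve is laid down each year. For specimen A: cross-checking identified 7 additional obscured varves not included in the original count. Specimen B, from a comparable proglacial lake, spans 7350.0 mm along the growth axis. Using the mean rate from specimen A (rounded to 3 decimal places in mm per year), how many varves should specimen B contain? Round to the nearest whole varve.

Specimen A: correcting the raw count gives 20832 − 4 + 7 = 20835 true varves.
A: Extension rate ≈ 8186.1 / 20835 = 0.393 mm per year.
Specimen B: 7350.0 mm / 0.393 mm per year = 18702.29 years ≈ 18702 varves.

18702 varves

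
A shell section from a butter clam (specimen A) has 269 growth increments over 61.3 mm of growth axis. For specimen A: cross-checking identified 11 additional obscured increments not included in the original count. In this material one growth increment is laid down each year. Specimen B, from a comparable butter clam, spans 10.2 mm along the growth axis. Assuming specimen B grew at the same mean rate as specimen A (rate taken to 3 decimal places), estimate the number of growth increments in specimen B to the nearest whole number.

47 growth increments

Specimen A: after corrections the count is 269 + 11 = 280 growth increments.
A: Mean rate = 61.3 mm / 280 years ≈ 0.219 mm per year.
B spans 10.2 / 0.219 = 46.58 years ≈ 47 growth increments.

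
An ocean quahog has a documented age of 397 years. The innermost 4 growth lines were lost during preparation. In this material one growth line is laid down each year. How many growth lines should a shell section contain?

393 growth lines

At one growth line per year, 397 years correspond to 397 growth lines.
Subtracting the 4 growth lines not captured gives 397 − 4 = 393 growth lines in the record.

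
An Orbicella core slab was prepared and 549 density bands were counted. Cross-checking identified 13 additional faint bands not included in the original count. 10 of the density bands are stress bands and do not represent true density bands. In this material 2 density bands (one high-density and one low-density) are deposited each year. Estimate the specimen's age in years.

True density band count = 549 − 10 + 13 = 552.
With 2 density bands per year, 552 / 2 = 276 years.

276 years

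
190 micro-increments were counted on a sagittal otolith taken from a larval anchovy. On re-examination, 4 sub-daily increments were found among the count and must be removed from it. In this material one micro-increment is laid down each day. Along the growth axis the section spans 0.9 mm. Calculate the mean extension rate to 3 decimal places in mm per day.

After corrections the count is 190 − 4 = 186 micro-increments.
Extension rate ≈ 0.9 / 186 = 0.005 mm per day.

0.005 mm per day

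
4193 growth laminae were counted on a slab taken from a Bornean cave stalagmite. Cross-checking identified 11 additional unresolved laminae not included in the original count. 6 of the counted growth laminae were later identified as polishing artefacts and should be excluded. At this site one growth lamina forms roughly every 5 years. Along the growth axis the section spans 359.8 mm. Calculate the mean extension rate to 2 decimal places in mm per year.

0.02 mm per year

Correcting the raw count gives 4193 − 6 + 11 = 4198 true growth laminae.
At 5 years per growth lamina, 4198 × 5 = 20990 years.
Mean rate = 359.8 mm / 20990 years ≈ 0.02 mm per year.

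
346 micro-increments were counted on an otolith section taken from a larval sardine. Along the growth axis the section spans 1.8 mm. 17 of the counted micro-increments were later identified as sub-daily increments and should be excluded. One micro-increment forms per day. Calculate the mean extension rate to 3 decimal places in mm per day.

True micro-increment count = 346 − 17 = 329.
1.8 mm over 329 days gives 1.8 / 329 ≈ 0.005 mm per day.

0.005 mm per day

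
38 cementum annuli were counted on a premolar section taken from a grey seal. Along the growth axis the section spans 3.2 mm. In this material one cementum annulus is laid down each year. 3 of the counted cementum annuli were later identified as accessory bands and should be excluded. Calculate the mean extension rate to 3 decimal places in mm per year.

0.091 mm per year

After corrections the count is 38 − 3 = 35 cementum annuli.
3.2 mm over 35 years gives 3.2 / 35 ≈ 0.091 mm per year.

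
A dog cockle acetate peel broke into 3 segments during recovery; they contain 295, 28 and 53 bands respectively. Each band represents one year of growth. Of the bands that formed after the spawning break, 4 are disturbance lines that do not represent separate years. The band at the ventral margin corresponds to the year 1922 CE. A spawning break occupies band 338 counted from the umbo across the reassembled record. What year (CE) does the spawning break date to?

Total bands = 295 + 28 + 53 = 376.
Between band 338 and the ventral margin there are 376 − 338 = 38 bands.
Removing the 4 false bands leaves 38 − 4 = 34 true bands beyond the spawning break.
The band at the ventral margin is 1922 CE, so the spawning break dates to 1922 − 34 = 1888 CE.

1888 CE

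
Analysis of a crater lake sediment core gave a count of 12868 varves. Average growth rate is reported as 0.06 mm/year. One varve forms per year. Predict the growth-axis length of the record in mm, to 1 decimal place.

772.1 mm

12868 years of growth are recorded.
Predicted length = 0.06 mm/year × 12868 years = 772.1 mm.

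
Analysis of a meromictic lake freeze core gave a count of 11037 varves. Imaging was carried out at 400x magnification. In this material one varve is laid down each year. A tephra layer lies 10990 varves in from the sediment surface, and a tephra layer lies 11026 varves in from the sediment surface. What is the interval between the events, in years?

The two markers are separated by 11026 − 10990 = 36 varves.
That is 36 years at one varve per year.

36 years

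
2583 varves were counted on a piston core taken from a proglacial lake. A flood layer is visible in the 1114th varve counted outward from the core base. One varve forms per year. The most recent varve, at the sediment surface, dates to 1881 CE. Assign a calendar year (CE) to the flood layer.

412 CE

2583 − 1114 = 1469 varves lie beyond the flood layer toward the sediment surface.
1881 − 1469 = 412 CE.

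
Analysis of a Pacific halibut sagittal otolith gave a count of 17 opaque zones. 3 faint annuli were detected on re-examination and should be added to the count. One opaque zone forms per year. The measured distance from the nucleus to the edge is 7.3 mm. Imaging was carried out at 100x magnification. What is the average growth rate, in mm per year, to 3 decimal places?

0.365 mm per year

Correcting the raw count gives 17 + 3 = 20 true opaque zones.
Mean rate = 7.3 mm / 20 years ≈ 0.365 mm per year.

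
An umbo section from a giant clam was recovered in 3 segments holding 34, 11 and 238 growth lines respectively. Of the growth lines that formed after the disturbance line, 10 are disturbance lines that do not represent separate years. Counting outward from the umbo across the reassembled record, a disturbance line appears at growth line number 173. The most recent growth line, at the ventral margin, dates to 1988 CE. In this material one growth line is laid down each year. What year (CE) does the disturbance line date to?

1888 CE

Total growth lines = 34 + 11 + 238 = 283.
283 − 173 = 110 growth lines lie beyond the disturbance line toward the ventral margin.
Excluding 10 false growth lines: 110 − 10 = 100.
1988 − 100 = 1888 CE.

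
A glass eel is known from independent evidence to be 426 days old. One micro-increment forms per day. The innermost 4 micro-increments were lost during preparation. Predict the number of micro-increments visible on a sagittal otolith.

At one micro-increment per day, 426 days correspond to 426 micro-increments.
Subtracting the 4 micro-increments not captured gives 426 − 4 = 422 micro-increments in the record.

422 micro-increments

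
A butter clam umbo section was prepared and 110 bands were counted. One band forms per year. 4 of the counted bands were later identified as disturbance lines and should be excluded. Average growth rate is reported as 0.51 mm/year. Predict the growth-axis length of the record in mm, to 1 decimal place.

54.1 mm

Adjusted count: 110 − 4 = 106 bands.
Length ≈ 0.51 × 106 = 54.1 mm.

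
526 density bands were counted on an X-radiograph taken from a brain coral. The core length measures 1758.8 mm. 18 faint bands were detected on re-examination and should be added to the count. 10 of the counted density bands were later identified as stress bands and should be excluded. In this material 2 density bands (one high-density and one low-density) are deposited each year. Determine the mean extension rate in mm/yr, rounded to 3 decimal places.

Correcting the raw count gives 526 − 10 + 18 = 534 true density bands.
534 density bands at 2 per year is 534 / 2 = 267 years.
1758.8 mm over 267 years gives 1758.8 / 267 ≈ 6.587 mm/yr.

6.587 mm/yr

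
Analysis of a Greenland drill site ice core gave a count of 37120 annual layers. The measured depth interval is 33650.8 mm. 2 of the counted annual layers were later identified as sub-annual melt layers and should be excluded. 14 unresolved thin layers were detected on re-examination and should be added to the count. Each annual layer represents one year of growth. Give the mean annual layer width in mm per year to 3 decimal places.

0.906 mm per year

After corrections the count is 37120 − 2 + 14 = 37132 annual layers.
Extension rate ≈ 33650.8 / 37132 = 0.906 mm per year.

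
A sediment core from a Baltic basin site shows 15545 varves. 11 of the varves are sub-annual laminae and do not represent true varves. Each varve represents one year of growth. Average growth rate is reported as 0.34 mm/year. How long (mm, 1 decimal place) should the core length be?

5281.6 mm

Correcting the raw count gives 15545 − 11 = 15534 true varves.
Length ≈ 0.34 × 15534 = 5281.6 mm.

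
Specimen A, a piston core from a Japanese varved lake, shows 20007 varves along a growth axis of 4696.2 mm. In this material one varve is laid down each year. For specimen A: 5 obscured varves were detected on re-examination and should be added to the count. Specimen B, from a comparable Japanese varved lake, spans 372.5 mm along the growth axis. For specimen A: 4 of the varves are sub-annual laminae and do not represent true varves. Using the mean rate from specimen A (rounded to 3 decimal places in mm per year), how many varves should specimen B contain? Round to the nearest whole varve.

Specimen A: after corrections the count is 20007 − 4 + 5 = 20008 varves.
A: Mean rate = 4696.2 mm / 20008 years ≈ 0.235 mm per year.
B spans 372.5 / 0.235 = 1585.11 years ≈ 1585 varves.

1585 varves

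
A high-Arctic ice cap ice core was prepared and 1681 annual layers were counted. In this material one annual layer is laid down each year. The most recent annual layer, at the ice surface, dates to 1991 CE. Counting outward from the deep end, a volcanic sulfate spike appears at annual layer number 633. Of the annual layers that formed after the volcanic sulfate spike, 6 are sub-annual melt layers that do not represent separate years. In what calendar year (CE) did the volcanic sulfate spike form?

1681 − 633 = 1048 annual layers lie beyond the volcanic sulfate spike toward the ice surface.
Excluding 6 false annual layers: 1048 − 6 = 1042.
1991 − 1042 = 949 CE.

949 CE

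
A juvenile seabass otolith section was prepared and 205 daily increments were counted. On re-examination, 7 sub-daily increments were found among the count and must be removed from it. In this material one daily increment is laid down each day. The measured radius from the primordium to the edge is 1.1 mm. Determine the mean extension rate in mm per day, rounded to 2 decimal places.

0.01 mm per day

After corrections the count is 205 − 7 = 198 daily increments.
Mean rate = 1.1 mm / 198 days ≈ 0.01 mm per day.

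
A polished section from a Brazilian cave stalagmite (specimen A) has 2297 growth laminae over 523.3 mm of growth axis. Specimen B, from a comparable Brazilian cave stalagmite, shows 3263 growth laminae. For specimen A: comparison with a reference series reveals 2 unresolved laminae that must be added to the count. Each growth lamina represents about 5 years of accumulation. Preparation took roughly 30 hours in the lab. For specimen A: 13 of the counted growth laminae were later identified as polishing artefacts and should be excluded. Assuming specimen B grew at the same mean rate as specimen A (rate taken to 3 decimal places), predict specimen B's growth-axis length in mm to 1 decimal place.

750.5 mm

Specimen A: correcting the raw count gives 2297 − 13 + 2 = 2286 true growth laminae.
Specimen A: multiplying by 5 years per growth lamina: 2286 × 5 = 11430 years.
A: Extension rate ≈ 523.3 / 11430 = 0.046 mm/year.
Specimen B: 3263 growth laminae at 5 years each span 3263 × 5 = 16315 years. B's length ≈ 0.046 × 16315 = 750.5 mm.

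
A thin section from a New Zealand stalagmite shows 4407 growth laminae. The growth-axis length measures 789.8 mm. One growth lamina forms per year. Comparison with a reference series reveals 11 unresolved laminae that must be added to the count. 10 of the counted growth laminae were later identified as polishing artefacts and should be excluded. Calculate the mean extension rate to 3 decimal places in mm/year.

Correcting the raw count gives 4407 − 10 + 11 = 4408 true growth laminae.
Mean rate = 789.8 mm / 4408 years ≈ 0.179 mm/year.

0.179 mm/year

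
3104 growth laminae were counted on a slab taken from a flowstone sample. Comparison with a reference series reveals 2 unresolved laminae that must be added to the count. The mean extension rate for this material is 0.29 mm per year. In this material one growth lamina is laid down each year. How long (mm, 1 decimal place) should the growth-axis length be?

900.7 mm

After corrections the count is 3104 + 2 = 3106 growth laminae.
Predicted length = 0.29 mm/year × 3106 years = 900.7 mm.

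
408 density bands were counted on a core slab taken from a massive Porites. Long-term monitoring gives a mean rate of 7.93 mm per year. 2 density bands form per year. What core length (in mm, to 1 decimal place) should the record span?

408 density bands at 2 per year is 408 / 2 = 204 years.
Length ≈ 7.93 × 204 = 1617.7 mm.

1617.7 mm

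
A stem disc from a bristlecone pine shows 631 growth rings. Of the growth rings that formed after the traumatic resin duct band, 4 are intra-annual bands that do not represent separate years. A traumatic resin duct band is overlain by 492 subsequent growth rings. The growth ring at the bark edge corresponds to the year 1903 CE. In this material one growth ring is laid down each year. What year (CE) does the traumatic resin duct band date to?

There are 492 growth rings younger than the traumatic resin duct band.
Excluding 4 false growth rings: 492 − 4 = 488.
Counting back 488 years from 1903 CE places the traumatic resin duct band in 1903 − 488 = 1415 CE.

1415 CE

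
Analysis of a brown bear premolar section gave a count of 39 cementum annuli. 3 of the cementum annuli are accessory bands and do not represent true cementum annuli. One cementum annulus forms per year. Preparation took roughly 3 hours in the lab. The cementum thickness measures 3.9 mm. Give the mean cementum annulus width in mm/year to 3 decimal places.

Correcting the raw count gives 39 − 3 = 36 true cementum annuli.
Mean rate = 3.9 mm / 36 years ≈ 0.108 mm/year.

0.108 mm/year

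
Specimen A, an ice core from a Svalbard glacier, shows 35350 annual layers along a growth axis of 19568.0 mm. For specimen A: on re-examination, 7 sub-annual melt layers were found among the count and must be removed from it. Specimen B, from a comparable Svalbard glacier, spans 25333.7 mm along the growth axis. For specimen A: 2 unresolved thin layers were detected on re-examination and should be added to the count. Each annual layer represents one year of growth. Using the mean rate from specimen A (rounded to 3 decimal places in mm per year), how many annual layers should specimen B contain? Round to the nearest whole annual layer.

45729 annual layers

Specimen A: true annual layer count = 35350 − 7 + 2 = 35345.
A: 19568.0 mm over 35345 years gives 19568.0 / 35345 ≈ 0.554 mm per year.
Specimen B: 25333.7 mm / 0.554 mm per year = 45728.70 years ≈ 45729 annual layers.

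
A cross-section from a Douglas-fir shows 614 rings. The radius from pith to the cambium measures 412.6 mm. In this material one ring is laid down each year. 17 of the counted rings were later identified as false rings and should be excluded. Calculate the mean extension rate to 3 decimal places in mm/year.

True ring count = 614 − 17 = 597.
Extension rate ≈ 412.6 / 597 = 0.691 mm/year.

0.691 mm/year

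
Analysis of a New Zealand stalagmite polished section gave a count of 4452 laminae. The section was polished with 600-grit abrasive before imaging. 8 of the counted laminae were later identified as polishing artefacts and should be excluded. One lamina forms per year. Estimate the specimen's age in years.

True lamina count = 4452 − 8 = 4444.
With a one-to-one lamina periodicity this is 4444 years.

4444 years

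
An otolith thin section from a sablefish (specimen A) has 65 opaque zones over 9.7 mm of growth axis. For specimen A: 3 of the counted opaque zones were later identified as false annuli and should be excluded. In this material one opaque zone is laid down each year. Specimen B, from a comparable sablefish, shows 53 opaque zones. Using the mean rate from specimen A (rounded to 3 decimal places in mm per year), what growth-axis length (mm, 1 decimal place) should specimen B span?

Specimen A: correcting the raw count gives 65 − 3 = 62 true opaque zones.
A: Mean rate = 9.7 mm / 62 years ≈ 0.156 mm/year.
Length of B = 0.156 × 53 = 8.3 mm.

8.3 mm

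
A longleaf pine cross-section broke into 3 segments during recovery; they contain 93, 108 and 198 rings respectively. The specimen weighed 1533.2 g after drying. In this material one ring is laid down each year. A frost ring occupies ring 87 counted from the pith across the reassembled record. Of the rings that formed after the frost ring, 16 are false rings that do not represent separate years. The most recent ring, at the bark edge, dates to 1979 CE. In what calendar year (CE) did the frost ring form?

1683 CE

Total rings = 93 + 108 + 198 = 399.
The frost ring sits at ring 87 from the pith, so 399 − 87 = 312 rings formed after it.
Removing the 16 false rings leaves 312 − 16 = 296 true rings beyond the frost ring.
The ring at the bark edge is 1979 CE, so the frost ring dates to 1979 − 296 = 1683 CE.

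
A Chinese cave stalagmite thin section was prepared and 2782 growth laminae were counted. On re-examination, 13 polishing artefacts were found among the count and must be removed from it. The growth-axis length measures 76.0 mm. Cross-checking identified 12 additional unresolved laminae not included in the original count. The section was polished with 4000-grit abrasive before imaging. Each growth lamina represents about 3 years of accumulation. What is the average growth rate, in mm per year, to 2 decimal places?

Correcting the raw count gives 2782 − 13 + 12 = 2781 true growth laminae.
At 3 years per growth lamina, 2781 × 3 = 8343 years.
Mean rate = 76.0 mm / 8343 years ≈ 0.01 mm per year.

0.01 mm per year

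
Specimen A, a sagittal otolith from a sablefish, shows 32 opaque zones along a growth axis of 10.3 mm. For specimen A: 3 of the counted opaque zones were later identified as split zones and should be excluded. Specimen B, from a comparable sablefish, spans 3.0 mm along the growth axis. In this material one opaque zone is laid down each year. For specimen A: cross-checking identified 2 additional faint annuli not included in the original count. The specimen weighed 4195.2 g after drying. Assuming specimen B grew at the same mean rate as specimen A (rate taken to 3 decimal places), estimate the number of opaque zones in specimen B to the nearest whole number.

Specimen A: true opaque zone count = 32 − 3 + 2 = 31.
A: 10.3 mm over 31 years gives 10.3 / 31 ≈ 0.332 mm/yr.
Specimen B: 3.0 mm / 0.332 mm per year = 9.04 years ≈ 9 opaque zones.

9 opaque zones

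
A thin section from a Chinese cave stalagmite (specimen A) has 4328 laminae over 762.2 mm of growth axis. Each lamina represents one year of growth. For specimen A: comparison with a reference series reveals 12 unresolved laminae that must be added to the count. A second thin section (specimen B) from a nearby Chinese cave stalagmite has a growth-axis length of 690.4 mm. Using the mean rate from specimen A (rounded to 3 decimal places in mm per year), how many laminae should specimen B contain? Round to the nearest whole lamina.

Specimen A: after corrections the count is 4328 + 12 = 4340 laminae.
A: Mean rate = 762.2 mm / 4340 years ≈ 0.176 mm/year.
For B, 690.4 / 0.176 = 3922.73 years ≈ 3923 laminae.

3923 laminae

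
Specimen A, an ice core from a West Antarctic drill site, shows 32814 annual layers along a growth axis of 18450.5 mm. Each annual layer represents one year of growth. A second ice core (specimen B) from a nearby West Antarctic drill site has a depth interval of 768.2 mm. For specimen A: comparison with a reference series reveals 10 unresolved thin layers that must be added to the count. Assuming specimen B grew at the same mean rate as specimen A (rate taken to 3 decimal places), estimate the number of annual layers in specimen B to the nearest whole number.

Specimen A: true annual layer count = 32814 + 10 = 32824.
A: 18450.5 mm over 32824 years gives 18450.5 / 32824 ≈ 0.562 mm/yr.
Specimen B: 768.2 mm / 0.562 mm per year = 1366.90 years ≈ 1367 annual layers.

1367 annual layers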